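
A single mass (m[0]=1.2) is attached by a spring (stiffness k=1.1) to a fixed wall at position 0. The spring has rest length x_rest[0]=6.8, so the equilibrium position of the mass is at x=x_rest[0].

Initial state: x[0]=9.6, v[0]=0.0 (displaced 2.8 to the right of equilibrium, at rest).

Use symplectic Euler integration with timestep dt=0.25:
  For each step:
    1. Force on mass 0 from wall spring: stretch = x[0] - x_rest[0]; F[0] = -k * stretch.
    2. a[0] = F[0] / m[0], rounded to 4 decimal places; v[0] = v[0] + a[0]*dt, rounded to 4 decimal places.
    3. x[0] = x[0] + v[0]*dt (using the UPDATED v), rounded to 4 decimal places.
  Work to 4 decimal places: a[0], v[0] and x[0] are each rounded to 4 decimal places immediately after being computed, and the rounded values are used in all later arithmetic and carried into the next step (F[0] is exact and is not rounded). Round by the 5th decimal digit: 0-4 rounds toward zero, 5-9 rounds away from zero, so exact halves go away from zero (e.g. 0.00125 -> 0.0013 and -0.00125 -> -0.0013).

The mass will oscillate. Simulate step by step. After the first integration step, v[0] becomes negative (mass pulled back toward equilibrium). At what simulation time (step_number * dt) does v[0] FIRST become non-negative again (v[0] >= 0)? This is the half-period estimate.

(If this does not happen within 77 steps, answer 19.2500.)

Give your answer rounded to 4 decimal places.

Answer: 3.5000

Derivation:
Step 0: x=[9.6000] v=[0.0000]
Step 1: x=[9.4396] v=[-0.6417]
Step 2: x=[9.1280] v=[-1.2466]
Step 3: x=[8.6830] v=[-1.7801]
Step 4: x=[8.1301] v=[-2.2116]
Step 5: x=[7.5010] v=[-2.5164]
Step 6: x=[6.8317] v=[-2.6771]
Step 7: x=[6.1606] v=[-2.6844]
Step 8: x=[5.5261] v=[-2.5379]
Step 9: x=[4.9646] v=[-2.2460]
Step 10: x=[4.5083] v=[-1.8254]
Step 11: x=[4.1833] v=[-1.3002]
Step 12: x=[4.0082] v=[-0.7006]
Step 13: x=[3.9930] v=[-0.0608]
Step 14: x=[4.1386] v=[0.5825]
First v>=0 after going negative at step 14, time=3.5000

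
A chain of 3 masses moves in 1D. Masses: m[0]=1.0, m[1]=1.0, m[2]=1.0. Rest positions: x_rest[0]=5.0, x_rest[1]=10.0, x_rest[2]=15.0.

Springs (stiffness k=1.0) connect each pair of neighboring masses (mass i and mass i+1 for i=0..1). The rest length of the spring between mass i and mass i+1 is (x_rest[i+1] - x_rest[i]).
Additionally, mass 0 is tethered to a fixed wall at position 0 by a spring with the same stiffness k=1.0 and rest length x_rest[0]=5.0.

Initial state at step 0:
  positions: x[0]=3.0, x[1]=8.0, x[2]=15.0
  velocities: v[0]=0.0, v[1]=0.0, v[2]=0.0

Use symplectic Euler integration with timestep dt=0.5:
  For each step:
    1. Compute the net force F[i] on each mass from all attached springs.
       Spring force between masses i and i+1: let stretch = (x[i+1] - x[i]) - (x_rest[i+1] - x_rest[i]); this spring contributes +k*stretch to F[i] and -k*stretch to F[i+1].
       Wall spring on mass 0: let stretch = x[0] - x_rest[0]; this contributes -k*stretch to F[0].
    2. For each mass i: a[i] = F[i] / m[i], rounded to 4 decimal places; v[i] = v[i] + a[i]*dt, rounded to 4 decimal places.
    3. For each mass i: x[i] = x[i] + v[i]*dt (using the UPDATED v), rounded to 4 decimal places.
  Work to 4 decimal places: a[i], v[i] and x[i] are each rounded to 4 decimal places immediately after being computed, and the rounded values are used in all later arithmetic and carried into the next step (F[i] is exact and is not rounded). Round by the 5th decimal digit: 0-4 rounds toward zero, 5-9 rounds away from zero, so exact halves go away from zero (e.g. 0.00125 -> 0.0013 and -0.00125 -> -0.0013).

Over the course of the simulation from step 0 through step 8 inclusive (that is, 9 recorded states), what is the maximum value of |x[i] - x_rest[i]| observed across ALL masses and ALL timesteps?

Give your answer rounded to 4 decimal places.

Step 0: x=[3.0000 8.0000 15.0000] v=[0.0000 0.0000 0.0000]
Step 1: x=[3.5000 8.5000 14.5000] v=[1.0000 1.0000 -1.0000]
Step 2: x=[4.3750 9.2500 13.7500] v=[1.7500 1.5000 -1.5000]
Step 3: x=[5.3750 9.9063 13.1250] v=[2.0000 1.3125 -1.2500]
Step 4: x=[6.1641 10.2344 12.9453] v=[1.5782 0.6562 -0.3594]
Step 5: x=[6.4298 10.2227 13.3379] v=[0.5313 -0.0235 0.7852]
Step 6: x=[6.0362 10.0415 14.2017] v=[-0.7872 -0.3624 1.7276]
Step 7: x=[5.1349 9.8990 15.2755] v=[-1.8027 -0.2850 2.1475]
Step 8: x=[4.1409 9.9096 16.2552] v=[-1.9881 0.0212 1.9593]
Max displacement = 2.0547

Answer: 2.0547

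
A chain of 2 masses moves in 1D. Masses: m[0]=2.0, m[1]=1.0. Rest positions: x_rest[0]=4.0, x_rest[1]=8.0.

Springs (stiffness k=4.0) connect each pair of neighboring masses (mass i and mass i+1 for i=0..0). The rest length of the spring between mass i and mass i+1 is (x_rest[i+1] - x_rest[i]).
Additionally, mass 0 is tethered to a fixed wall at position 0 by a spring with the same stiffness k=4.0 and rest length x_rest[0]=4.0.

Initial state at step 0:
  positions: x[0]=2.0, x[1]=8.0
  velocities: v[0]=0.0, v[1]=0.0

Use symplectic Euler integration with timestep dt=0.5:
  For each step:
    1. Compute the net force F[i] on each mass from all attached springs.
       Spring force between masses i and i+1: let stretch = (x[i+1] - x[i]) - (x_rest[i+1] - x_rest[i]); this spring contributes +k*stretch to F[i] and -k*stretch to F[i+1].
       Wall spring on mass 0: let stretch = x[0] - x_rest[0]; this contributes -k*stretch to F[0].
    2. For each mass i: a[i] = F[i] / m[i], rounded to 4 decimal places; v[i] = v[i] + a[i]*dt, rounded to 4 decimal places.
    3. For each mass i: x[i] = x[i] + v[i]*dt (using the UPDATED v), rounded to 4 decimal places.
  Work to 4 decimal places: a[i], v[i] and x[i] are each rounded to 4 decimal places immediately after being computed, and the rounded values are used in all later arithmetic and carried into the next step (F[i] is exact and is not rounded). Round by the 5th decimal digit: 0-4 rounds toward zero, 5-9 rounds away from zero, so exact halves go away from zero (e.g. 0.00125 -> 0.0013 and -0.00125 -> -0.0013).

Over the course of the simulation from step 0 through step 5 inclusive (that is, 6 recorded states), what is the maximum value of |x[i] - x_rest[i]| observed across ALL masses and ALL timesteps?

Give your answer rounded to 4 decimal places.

Answer: 3.0000

Derivation:
Step 0: x=[2.0000 8.0000] v=[0.0000 0.0000]
Step 1: x=[4.0000 6.0000] v=[4.0000 -4.0000]
Step 2: x=[5.0000 6.0000] v=[2.0000 0.0000]
Step 3: x=[4.0000 9.0000] v=[-2.0000 6.0000]
Step 4: x=[3.5000 11.0000] v=[-1.0000 4.0000]
Step 5: x=[5.0000 9.5000] v=[3.0000 -3.0000]
Max displacement = 3.0000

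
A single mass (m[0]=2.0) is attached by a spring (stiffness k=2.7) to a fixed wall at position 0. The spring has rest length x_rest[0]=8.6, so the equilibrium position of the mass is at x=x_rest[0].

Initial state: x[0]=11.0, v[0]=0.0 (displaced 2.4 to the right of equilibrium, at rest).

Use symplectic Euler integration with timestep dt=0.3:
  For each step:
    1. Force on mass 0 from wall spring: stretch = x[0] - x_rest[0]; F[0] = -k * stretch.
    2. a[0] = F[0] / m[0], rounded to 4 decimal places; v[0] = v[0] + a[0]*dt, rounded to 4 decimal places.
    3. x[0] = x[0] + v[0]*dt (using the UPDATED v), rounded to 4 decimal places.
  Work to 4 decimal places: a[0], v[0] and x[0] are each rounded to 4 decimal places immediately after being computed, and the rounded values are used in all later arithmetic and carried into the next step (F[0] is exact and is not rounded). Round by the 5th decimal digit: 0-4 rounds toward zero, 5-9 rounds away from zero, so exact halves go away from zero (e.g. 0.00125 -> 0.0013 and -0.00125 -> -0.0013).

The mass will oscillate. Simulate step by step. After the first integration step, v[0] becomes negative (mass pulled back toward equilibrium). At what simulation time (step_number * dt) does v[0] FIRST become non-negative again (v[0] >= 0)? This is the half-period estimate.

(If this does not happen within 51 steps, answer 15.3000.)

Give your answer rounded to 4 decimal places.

Step 0: x=[11.0000] v=[0.0000]
Step 1: x=[10.7084] v=[-0.9720]
Step 2: x=[10.1606] v=[-1.8259]
Step 3: x=[9.4232] v=[-2.4579]
Step 4: x=[8.5858] v=[-2.7913]
Step 5: x=[7.7502] v=[-2.7855]
Step 6: x=[7.0178] v=[-2.4413]
Step 7: x=[6.4777] v=[-1.8005]
Step 8: x=[6.1954] v=[-0.9410]
Step 9: x=[6.2053] v=[0.0329]
First v>=0 after going negative at step 9, time=2.7000

Answer: 2.7000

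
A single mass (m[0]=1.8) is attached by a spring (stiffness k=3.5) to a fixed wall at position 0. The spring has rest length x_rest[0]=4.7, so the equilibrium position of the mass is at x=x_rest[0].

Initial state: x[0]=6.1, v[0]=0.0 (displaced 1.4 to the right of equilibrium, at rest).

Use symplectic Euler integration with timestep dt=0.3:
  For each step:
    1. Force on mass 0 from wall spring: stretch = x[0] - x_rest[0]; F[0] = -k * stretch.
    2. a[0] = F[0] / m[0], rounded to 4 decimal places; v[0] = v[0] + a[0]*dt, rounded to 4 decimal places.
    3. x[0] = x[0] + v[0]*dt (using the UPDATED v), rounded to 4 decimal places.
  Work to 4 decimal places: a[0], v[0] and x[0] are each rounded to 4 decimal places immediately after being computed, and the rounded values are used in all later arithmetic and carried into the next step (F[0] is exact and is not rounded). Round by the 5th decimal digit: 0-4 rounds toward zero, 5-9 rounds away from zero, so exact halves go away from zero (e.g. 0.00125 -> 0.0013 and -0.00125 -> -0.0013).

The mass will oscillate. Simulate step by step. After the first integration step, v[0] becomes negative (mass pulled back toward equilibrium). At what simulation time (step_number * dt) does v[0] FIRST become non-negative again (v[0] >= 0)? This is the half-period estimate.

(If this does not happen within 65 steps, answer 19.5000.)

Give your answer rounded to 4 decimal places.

Step 0: x=[6.1000] v=[0.0000]
Step 1: x=[5.8550] v=[-0.8167]
Step 2: x=[5.4079] v=[-1.4904]
Step 3: x=[4.8369] v=[-1.9034]
Step 4: x=[4.2419] v=[-1.9833]
Step 5: x=[3.7271] v=[-1.7161]
Step 6: x=[3.3825] v=[-1.1486]
Step 7: x=[3.2685] v=[-0.3801]
Step 8: x=[3.4050] v=[0.4550]
First v>=0 after going negative at step 8, time=2.4000

Answer: 2.4000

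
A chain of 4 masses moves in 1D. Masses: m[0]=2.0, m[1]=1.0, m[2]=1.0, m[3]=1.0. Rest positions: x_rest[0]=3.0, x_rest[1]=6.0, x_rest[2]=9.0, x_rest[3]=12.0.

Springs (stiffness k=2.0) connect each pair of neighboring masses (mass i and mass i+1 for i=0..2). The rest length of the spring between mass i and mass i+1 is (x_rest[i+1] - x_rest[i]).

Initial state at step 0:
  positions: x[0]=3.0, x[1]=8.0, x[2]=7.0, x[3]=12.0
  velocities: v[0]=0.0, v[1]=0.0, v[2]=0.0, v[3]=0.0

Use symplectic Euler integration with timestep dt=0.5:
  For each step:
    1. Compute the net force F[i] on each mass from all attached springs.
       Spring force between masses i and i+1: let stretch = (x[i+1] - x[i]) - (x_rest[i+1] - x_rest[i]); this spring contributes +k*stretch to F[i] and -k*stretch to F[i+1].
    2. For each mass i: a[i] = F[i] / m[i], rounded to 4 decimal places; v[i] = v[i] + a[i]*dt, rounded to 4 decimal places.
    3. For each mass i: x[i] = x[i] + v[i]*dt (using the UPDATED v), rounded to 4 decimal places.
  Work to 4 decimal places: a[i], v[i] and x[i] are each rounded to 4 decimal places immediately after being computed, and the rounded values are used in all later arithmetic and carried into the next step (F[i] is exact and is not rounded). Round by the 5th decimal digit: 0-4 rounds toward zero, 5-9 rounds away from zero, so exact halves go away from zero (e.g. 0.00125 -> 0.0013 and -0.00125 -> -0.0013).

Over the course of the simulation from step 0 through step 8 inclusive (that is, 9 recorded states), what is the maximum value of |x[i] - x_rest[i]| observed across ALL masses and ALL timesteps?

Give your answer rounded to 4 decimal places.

Step 0: x=[3.0000 8.0000 7.0000 12.0000] v=[0.0000 0.0000 0.0000 0.0000]
Step 1: x=[3.5000 5.0000 10.0000 11.0000] v=[1.0000 -6.0000 6.0000 -2.0000]
Step 2: x=[3.6250 3.7500 11.0000 11.0000] v=[0.2500 -2.5000 2.0000 0.0000]
Step 3: x=[3.0313 6.0625 8.3750 12.5000] v=[-1.1875 4.6250 -5.2500 3.0000]
Step 4: x=[2.4454 8.0157 6.6563 13.4375] v=[-1.1719 3.9063 -3.4375 1.8750]
Step 5: x=[2.5021 6.5040 9.0079 12.4844] v=[0.1133 -3.0234 4.7031 -1.9062]
Step 6: x=[2.8093 4.2433 11.8458 11.2931] v=[0.6143 -4.5214 5.6757 -2.3827]
Step 7: x=[2.7250 5.0669 10.6061 11.8781] v=[-0.1687 1.6471 -2.4795 1.1700]
Step 8: x=[2.4761 7.4891 7.2328 13.3271] v=[-0.4978 4.8444 -6.7467 2.8980]
Max displacement = 2.8458

Answer: 2.8458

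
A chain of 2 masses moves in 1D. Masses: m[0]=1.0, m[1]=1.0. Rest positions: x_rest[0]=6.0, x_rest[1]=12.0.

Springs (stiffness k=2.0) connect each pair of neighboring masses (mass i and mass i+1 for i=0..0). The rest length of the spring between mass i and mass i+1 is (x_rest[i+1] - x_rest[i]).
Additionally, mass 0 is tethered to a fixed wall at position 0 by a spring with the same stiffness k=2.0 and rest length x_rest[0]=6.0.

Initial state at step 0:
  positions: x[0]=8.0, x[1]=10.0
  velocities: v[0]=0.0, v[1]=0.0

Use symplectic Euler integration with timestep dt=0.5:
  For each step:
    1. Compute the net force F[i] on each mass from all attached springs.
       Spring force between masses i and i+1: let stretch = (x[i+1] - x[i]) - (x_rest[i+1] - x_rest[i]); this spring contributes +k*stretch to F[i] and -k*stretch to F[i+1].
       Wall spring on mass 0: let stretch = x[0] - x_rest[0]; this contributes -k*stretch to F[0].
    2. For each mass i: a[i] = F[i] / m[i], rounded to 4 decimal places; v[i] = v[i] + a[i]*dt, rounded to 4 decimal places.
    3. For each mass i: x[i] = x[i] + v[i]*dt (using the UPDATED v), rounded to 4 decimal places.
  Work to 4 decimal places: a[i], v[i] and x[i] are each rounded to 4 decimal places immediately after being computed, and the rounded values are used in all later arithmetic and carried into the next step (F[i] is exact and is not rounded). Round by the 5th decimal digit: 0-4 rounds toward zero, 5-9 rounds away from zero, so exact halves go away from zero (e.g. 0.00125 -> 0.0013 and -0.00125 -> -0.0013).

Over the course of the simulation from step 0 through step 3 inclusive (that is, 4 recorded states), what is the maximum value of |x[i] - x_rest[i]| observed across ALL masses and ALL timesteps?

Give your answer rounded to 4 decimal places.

Step 0: x=[8.0000 10.0000] v=[0.0000 0.0000]
Step 1: x=[5.0000 12.0000] v=[-6.0000 4.0000]
Step 2: x=[3.0000 13.5000] v=[-4.0000 3.0000]
Step 3: x=[4.7500 12.7500] v=[3.5000 -1.5000]
Max displacement = 3.0000

Answer: 3.0000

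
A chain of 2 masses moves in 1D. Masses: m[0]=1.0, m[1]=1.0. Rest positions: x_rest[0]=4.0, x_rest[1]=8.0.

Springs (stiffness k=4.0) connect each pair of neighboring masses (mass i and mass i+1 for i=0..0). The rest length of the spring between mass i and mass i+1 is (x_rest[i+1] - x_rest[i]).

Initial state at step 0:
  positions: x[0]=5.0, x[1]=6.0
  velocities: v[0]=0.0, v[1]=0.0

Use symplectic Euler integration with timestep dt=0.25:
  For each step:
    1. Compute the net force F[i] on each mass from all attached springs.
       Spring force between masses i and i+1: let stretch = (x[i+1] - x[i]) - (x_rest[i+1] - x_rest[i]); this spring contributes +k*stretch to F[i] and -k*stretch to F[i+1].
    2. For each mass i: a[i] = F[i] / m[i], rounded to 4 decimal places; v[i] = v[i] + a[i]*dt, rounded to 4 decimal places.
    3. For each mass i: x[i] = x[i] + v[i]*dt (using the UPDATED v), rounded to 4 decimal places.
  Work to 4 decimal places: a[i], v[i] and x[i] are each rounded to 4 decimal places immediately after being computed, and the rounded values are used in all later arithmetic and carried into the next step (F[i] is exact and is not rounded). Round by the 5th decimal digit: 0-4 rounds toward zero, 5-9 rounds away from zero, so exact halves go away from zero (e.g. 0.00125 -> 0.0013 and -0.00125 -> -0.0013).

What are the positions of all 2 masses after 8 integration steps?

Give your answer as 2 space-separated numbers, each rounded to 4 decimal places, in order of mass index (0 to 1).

Answer: 5.0880 5.9122

Derivation:
Step 0: x=[5.0000 6.0000] v=[0.0000 0.0000]
Step 1: x=[4.2500 6.7500] v=[-3.0000 3.0000]
Step 2: x=[3.1250 7.8750] v=[-4.5000 4.5000]
Step 3: x=[2.1875 8.8125] v=[-3.7500 3.7500]
Step 4: x=[1.9063 9.0938] v=[-1.1250 1.1250]
Step 5: x=[2.4219 8.5782] v=[2.0625 -2.0625]
Step 6: x=[3.4766 7.5235] v=[4.2188 -4.2188]
Step 7: x=[4.5430 6.4571] v=[4.2657 -4.2657]
Step 8: x=[5.0880 5.9122] v=[2.1798 -2.1798]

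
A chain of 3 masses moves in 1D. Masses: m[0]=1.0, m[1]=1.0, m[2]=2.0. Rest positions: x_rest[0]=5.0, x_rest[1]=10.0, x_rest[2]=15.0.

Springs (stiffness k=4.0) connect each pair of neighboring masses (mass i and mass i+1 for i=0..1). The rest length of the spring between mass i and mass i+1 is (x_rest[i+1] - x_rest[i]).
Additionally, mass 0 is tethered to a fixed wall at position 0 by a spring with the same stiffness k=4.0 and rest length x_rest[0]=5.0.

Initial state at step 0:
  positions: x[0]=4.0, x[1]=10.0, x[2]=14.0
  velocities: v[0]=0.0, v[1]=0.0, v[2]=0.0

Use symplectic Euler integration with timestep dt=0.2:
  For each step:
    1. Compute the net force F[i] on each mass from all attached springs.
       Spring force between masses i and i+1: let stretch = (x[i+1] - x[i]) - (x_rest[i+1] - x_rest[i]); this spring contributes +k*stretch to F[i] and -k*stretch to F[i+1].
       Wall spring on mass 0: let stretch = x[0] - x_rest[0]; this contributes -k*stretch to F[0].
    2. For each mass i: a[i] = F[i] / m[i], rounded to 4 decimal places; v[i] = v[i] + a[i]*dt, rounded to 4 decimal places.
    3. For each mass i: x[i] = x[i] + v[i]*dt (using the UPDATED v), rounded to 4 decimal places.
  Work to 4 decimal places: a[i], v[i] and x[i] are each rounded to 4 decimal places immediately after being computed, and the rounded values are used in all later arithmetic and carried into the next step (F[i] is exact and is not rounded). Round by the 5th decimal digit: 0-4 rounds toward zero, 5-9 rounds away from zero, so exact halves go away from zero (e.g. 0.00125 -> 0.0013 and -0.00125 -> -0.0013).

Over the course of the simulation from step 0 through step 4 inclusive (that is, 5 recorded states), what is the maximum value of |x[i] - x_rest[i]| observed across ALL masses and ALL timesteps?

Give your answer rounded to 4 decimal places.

Answer: 1.2434

Derivation:
Step 0: x=[4.0000 10.0000 14.0000] v=[0.0000 0.0000 0.0000]
Step 1: x=[4.3200 9.6800 14.0800] v=[1.6000 -1.6000 0.4000]
Step 2: x=[4.8064 9.2064 14.2080] v=[2.4320 -2.3680 0.6400]
Step 3: x=[5.2278 8.8291 14.3359] v=[2.1069 -1.8867 0.6394]
Step 4: x=[5.3889 8.7566 14.4232] v=[0.8057 -0.3623 0.4367]
Max displacement = 1.2434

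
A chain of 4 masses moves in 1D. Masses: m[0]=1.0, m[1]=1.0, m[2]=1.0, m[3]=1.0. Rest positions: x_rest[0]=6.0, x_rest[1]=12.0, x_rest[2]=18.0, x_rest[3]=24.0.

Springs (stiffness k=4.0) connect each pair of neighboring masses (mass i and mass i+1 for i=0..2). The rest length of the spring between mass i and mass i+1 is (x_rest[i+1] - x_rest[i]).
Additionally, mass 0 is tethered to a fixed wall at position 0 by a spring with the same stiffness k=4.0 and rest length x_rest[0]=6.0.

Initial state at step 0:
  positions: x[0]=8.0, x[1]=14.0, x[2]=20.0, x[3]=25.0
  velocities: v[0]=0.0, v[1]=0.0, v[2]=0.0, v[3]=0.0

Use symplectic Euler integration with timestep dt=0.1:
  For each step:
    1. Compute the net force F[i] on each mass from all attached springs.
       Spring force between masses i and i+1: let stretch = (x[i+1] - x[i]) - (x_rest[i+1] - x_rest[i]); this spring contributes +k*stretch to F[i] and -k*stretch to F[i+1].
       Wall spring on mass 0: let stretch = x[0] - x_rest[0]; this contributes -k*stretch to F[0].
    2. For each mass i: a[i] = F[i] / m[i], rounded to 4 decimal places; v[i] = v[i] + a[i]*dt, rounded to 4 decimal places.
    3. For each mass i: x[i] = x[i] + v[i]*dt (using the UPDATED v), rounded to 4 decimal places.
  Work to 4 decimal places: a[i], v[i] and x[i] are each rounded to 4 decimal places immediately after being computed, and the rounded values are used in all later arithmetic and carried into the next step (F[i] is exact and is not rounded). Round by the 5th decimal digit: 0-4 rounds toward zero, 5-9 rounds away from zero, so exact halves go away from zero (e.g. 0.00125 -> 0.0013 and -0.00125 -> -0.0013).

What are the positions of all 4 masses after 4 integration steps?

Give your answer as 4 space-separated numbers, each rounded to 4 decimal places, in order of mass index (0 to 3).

Answer: 7.2912 13.9337 19.6672 25.3542

Derivation:
Step 0: x=[8.0000 14.0000 20.0000 25.0000] v=[0.0000 0.0000 0.0000 0.0000]
Step 1: x=[7.9200 14.0000 19.9600 25.0400] v=[-0.8000 0.0000 -0.4000 0.4000]
Step 2: x=[7.7664 13.9952 19.8848 25.1168] v=[-1.5360 -0.0480 -0.7520 0.7680]
Step 3: x=[7.5513 13.9768 19.7833 25.2243] v=[-2.1510 -0.1837 -1.0150 1.0752]
Step 4: x=[7.2912 13.9337 19.6672 25.3542] v=[-2.6013 -0.4313 -1.1612 1.2988]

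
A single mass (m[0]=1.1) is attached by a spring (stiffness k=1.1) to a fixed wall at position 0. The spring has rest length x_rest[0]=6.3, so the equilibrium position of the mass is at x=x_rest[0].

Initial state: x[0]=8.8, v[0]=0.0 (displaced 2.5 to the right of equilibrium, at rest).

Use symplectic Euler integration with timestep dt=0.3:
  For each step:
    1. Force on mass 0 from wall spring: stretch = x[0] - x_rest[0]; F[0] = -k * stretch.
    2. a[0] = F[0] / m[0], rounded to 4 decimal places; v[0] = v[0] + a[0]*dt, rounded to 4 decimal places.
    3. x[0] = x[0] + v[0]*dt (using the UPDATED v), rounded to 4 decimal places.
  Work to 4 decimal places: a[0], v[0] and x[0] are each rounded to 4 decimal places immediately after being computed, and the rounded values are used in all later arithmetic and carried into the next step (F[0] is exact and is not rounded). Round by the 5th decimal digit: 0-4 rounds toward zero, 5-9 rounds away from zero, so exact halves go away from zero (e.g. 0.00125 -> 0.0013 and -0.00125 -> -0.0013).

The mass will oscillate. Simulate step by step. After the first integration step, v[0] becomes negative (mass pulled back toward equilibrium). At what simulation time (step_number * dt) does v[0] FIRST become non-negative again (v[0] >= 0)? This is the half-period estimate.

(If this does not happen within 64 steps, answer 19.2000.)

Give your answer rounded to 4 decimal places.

Answer: 3.3000

Derivation:
Step 0: x=[8.8000] v=[0.0000]
Step 1: x=[8.5750] v=[-0.7500]
Step 2: x=[8.1453] v=[-1.4325]
Step 3: x=[7.5495] v=[-1.9861]
Step 4: x=[6.8412] v=[-2.3610]
Step 5: x=[6.0842] v=[-2.5234]
Step 6: x=[5.3466] v=[-2.4587]
Step 7: x=[4.6948] v=[-2.1727]
Step 8: x=[4.1875] v=[-1.6911]
Step 9: x=[3.8703] v=[-1.0574]
Step 10: x=[3.7718] v=[-0.3285]
Step 11: x=[3.9008] v=[0.4300]
First v>=0 after going negative at step 11, time=3.3000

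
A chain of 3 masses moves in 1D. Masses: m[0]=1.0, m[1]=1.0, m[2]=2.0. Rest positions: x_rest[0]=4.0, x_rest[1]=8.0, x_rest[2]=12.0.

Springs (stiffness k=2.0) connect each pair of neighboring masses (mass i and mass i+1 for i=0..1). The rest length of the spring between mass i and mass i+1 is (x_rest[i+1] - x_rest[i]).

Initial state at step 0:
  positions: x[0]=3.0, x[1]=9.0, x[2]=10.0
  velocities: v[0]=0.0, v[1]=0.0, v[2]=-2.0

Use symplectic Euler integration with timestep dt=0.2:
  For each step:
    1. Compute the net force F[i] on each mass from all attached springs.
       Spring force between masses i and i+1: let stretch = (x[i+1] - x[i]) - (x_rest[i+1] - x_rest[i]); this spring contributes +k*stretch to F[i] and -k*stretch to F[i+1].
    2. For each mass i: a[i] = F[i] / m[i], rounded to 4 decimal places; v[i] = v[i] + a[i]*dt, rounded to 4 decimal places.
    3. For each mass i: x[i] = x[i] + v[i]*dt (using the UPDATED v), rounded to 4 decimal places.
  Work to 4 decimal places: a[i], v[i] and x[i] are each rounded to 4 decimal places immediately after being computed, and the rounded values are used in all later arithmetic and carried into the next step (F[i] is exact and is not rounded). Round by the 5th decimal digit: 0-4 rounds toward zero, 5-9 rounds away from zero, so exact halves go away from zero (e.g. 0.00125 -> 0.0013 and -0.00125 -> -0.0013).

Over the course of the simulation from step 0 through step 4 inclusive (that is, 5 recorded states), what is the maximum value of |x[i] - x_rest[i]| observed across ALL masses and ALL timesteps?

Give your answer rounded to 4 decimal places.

Answer: 2.5341

Derivation:
Step 0: x=[3.0000 9.0000 10.0000] v=[0.0000 0.0000 -2.0000]
Step 1: x=[3.1600 8.6000 9.7200] v=[0.8000 -2.0000 -1.4000]
Step 2: x=[3.4352 7.8544 9.5552] v=[1.3760 -3.7280 -0.8240]
Step 3: x=[3.7439 6.8913 9.4824] v=[1.5437 -4.8154 -0.3642]
Step 4: x=[3.9844 5.8837 9.4659] v=[1.2027 -5.0379 -0.0824]
Max displacement = 2.5341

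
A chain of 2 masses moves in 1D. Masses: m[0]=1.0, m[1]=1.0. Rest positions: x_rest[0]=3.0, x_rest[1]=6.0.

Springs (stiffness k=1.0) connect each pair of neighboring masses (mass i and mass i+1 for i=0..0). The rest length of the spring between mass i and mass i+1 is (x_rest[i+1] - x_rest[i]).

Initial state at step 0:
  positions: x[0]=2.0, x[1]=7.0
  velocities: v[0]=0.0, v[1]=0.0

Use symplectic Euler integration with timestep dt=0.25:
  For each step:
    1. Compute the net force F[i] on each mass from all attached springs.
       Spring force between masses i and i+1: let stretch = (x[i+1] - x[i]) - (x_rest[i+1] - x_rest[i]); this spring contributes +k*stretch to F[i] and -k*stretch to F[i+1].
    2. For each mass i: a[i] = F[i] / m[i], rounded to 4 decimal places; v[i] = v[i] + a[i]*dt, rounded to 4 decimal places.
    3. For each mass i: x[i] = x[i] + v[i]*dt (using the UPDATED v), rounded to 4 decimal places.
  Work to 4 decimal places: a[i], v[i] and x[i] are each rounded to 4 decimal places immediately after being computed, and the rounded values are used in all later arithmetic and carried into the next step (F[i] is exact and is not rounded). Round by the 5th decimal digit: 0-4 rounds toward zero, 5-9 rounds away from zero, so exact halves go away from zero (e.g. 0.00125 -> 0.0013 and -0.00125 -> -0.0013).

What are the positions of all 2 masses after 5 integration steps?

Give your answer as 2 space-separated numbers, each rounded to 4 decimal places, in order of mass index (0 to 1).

Step 0: x=[2.0000 7.0000] v=[0.0000 0.0000]
Step 1: x=[2.1250 6.8750] v=[0.5000 -0.5000]
Step 2: x=[2.3594 6.6406] v=[0.9375 -0.9375]
Step 3: x=[2.6739 6.3262] v=[1.2578 -1.2578]
Step 4: x=[3.0291 5.9710] v=[1.4209 -1.4209]
Step 5: x=[3.3807 5.6194] v=[1.4064 -1.4064]

Answer: 3.3807 5.6194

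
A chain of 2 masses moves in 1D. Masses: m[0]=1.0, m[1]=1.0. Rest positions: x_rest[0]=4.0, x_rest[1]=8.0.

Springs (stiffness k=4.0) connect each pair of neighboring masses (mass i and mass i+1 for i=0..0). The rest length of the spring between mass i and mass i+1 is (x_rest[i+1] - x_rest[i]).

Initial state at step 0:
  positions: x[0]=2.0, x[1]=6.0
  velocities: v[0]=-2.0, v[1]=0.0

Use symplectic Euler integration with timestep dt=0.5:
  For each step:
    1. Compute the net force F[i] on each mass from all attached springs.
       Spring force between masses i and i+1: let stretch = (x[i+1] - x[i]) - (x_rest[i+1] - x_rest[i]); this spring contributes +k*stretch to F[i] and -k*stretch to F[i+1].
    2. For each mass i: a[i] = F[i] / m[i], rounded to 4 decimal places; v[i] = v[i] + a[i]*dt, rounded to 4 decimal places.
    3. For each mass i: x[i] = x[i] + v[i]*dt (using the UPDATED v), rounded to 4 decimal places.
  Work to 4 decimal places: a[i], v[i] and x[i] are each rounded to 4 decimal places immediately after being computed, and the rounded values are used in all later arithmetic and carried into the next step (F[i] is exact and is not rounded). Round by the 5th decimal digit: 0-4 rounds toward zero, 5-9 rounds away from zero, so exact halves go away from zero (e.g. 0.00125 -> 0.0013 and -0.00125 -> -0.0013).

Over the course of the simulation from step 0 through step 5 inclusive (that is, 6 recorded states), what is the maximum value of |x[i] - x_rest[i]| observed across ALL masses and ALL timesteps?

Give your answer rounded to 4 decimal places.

Step 0: x=[2.0000 6.0000] v=[-2.0000 0.0000]
Step 1: x=[1.0000 6.0000] v=[-2.0000 0.0000]
Step 2: x=[1.0000 5.0000] v=[0.0000 -2.0000]
Step 3: x=[1.0000 4.0000] v=[0.0000 -2.0000]
Step 4: x=[0.0000 4.0000] v=[-2.0000 0.0000]
Step 5: x=[-1.0000 4.0000] v=[-2.0000 0.0000]
Max displacement = 5.0000

Answer: 5.0000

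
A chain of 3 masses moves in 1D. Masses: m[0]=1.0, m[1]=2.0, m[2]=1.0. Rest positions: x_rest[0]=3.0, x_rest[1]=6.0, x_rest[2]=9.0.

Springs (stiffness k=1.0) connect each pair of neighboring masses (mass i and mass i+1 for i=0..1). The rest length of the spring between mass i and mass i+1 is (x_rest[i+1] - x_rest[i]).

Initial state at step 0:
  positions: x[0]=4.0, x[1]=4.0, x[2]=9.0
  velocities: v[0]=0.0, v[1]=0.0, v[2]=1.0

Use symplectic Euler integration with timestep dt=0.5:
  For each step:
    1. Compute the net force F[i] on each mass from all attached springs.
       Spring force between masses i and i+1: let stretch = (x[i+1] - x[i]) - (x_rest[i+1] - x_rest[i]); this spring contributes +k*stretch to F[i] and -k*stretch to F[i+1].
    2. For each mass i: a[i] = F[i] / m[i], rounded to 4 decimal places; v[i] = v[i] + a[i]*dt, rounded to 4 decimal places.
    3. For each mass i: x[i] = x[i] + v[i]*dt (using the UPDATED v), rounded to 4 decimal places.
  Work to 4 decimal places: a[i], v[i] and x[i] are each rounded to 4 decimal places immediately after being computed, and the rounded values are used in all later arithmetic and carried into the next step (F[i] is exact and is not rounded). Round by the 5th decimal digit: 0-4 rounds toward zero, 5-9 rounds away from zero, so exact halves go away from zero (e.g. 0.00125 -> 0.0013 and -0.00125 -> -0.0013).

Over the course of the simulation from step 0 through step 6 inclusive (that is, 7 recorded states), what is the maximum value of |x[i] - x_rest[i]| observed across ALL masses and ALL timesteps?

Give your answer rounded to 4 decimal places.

Step 0: x=[4.0000 4.0000 9.0000] v=[0.0000 0.0000 1.0000]
Step 1: x=[3.2500 4.6250 9.0000] v=[-1.5000 1.2500 0.0000]
Step 2: x=[2.0938 5.6250 8.6563] v=[-2.3125 2.0000 -0.6875]
Step 3: x=[1.0704 6.5625 8.3047] v=[-2.0469 1.8750 -0.7032]
Step 4: x=[0.6700 7.0313 8.2676] v=[-0.8009 0.9375 -0.0743]
Step 5: x=[1.1099 6.8594 8.6714] v=[0.8798 -0.3438 0.8076]
Step 6: x=[2.2372 6.1953 9.3722] v=[2.2546 -1.3282 1.4016]
Max displacement = 2.3300

Answer: 2.3300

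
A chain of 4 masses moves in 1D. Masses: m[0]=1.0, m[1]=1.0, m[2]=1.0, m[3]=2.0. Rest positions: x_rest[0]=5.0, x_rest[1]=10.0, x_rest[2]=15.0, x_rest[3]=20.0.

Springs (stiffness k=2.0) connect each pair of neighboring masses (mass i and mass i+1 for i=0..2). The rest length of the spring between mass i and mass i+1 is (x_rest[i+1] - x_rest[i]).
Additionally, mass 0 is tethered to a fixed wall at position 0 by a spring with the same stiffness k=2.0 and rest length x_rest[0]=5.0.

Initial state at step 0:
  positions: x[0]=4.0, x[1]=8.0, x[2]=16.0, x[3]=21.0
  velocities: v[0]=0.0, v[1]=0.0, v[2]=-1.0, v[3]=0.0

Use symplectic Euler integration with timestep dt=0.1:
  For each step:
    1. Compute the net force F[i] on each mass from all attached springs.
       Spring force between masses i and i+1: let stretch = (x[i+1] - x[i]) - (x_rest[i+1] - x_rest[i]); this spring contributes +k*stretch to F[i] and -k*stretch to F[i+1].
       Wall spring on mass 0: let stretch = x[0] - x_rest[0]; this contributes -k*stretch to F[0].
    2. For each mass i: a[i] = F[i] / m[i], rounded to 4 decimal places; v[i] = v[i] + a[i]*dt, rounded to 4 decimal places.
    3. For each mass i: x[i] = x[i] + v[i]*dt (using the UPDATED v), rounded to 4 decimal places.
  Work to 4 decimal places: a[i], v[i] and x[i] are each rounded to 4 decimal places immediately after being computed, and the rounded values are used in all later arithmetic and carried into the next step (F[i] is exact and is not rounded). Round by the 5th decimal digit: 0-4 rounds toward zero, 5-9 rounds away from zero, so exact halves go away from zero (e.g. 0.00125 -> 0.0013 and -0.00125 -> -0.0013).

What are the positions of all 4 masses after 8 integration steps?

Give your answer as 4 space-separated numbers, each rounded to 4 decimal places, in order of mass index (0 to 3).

Answer: 4.2627 9.9484 14.0528 20.8215

Derivation:
Step 0: x=[4.0000 8.0000 16.0000 21.0000] v=[0.0000 0.0000 -1.0000 0.0000]
Step 1: x=[4.0000 8.0800 15.8400 21.0000] v=[0.0000 0.8000 -1.6000 0.0000]
Step 2: x=[4.0016 8.2336 15.6280 20.9984] v=[0.0160 1.5360 -2.1200 -0.0160]
Step 3: x=[4.0078 8.4505 15.3755 20.9931] v=[0.0621 2.1685 -2.5248 -0.0530]
Step 4: x=[4.0227 8.7170 15.0969 20.9816] v=[0.1491 2.6650 -2.7863 -0.1148]
Step 5: x=[4.0510 9.0172 14.8084 20.9613] v=[0.2834 3.0021 -2.8853 -0.2033]
Step 6: x=[4.0976 9.3339 14.5271 20.9294] v=[0.4664 3.1671 -2.8130 -0.3186]
Step 7: x=[4.1670 9.6498 14.2700 20.8835] v=[0.6941 3.1585 -2.5712 -0.4588]
Step 8: x=[4.2627 9.9484 14.0528 20.8215] v=[0.9573 2.9860 -2.1725 -0.6202]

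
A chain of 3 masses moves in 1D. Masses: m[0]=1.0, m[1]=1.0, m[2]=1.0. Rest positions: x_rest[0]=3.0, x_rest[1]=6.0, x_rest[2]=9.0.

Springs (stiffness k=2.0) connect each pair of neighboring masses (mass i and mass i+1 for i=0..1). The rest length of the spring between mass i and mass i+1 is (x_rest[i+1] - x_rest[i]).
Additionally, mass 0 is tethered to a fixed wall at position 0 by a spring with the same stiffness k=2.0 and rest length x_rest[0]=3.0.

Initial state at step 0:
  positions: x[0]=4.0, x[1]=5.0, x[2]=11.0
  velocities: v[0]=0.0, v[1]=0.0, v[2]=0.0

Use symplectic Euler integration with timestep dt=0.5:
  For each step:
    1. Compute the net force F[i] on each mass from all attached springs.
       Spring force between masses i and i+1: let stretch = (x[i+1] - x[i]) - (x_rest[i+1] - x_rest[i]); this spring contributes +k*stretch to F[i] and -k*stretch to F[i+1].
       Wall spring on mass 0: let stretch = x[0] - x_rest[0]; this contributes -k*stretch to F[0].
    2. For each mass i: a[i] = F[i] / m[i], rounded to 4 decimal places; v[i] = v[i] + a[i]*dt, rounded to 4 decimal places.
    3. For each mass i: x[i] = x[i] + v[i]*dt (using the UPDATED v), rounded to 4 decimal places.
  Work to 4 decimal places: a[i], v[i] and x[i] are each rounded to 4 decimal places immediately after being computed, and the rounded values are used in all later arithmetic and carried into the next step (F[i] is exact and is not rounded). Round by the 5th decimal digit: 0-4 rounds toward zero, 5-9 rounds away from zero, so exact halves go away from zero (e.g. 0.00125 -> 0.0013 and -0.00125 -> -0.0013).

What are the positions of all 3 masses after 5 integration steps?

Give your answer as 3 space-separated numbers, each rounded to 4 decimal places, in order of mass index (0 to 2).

Answer: 3.1250 5.3125 9.2188

Derivation:
Step 0: x=[4.0000 5.0000 11.0000] v=[0.0000 0.0000 0.0000]
Step 1: x=[2.5000 7.5000 9.5000] v=[-3.0000 5.0000 -3.0000]
Step 2: x=[2.2500 8.5000 8.5000] v=[-0.5000 2.0000 -2.0000]
Step 3: x=[4.0000 6.3750 9.0000] v=[3.5000 -4.2500 1.0000]
Step 4: x=[4.9375 4.3750 9.6875] v=[1.8750 -4.0000 1.3750]
Step 5: x=[3.1250 5.3125 9.2188] v=[-3.6250 1.8750 -0.9375]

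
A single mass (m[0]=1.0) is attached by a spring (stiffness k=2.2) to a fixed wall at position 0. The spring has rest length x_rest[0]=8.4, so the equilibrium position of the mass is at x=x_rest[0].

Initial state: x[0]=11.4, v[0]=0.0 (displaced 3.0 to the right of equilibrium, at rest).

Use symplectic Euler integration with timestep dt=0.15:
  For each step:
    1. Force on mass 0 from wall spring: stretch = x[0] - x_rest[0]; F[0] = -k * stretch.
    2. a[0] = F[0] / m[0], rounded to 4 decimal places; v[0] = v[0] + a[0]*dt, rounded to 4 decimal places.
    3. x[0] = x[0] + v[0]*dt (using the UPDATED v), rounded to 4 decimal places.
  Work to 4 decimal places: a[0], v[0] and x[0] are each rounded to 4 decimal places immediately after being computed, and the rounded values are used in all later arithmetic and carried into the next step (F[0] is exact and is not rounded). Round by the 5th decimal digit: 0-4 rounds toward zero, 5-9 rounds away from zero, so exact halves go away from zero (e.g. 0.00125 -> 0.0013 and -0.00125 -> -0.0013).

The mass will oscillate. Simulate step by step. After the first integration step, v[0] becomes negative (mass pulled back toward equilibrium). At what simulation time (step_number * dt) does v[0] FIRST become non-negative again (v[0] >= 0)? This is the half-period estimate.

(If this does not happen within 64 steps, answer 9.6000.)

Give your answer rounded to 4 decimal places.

Answer: 2.2500

Derivation:
Step 0: x=[11.4000] v=[0.0000]
Step 1: x=[11.2515] v=[-0.9900]
Step 2: x=[10.9619] v=[-1.9310]
Step 3: x=[10.5454] v=[-2.7764]
Step 4: x=[10.0227] v=[-3.4844]
Step 5: x=[9.4197] v=[-4.0199]
Step 6: x=[8.7662] v=[-4.3564]
Step 7: x=[8.0946] v=[-4.4772]
Step 8: x=[7.4381] v=[-4.3764]
Step 9: x=[6.8293] v=[-4.0590]
Step 10: x=[6.2982] v=[-3.5407]
Step 11: x=[5.8711] v=[-2.8471]
Step 12: x=[5.5692] v=[-2.0126]
Step 13: x=[5.4074] v=[-1.0784]
Step 14: x=[5.3938] v=[-0.0908]
Step 15: x=[5.5290] v=[0.9012]
First v>=0 after going negative at step 15, time=2.2500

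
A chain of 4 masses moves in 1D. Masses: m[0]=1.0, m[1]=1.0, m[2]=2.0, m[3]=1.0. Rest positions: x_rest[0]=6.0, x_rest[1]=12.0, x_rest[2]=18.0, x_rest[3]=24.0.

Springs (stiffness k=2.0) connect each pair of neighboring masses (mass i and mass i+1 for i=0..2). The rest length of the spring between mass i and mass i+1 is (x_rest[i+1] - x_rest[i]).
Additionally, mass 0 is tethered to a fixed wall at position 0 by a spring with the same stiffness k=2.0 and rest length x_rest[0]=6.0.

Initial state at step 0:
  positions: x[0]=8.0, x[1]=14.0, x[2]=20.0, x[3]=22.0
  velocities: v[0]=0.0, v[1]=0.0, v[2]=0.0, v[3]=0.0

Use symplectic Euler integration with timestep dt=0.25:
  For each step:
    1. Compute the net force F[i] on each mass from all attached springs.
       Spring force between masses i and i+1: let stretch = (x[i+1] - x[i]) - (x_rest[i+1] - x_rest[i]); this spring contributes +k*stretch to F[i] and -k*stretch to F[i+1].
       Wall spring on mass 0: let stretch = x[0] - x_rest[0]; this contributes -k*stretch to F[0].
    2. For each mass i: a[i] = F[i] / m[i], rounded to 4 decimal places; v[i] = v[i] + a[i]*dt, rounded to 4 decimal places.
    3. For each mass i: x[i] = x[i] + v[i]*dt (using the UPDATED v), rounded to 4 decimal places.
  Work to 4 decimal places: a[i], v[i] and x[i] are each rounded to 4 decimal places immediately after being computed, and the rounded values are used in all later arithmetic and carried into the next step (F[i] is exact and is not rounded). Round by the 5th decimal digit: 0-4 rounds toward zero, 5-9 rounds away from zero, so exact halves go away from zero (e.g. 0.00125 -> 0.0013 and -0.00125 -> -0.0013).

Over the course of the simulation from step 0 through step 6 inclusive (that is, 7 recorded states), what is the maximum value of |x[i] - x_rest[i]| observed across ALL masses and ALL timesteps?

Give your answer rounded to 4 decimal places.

Step 0: x=[8.0000 14.0000 20.0000 22.0000] v=[0.0000 0.0000 0.0000 0.0000]
Step 1: x=[7.7500 14.0000 19.7500 22.5000] v=[-1.0000 0.0000 -1.0000 2.0000]
Step 2: x=[7.3125 13.9375 19.3125 23.4063] v=[-1.7500 -0.2500 -1.7500 3.6250]
Step 3: x=[6.7891 13.7188 18.7949 24.5508] v=[-2.0938 -0.8750 -2.0703 4.5781]
Step 4: x=[6.2832 13.2684 18.3198 25.7259] v=[-2.0235 -1.8018 -1.9004 4.7002]
Step 5: x=[5.8651 12.5762 17.9919 26.7252] v=[-1.6725 -2.7687 -1.3117 3.9972]
Step 6: x=[5.5527 11.7221 17.8713 27.3829] v=[-1.2495 -3.4164 -0.4823 2.6306]
Max displacement = 3.3829

Answer: 3.3829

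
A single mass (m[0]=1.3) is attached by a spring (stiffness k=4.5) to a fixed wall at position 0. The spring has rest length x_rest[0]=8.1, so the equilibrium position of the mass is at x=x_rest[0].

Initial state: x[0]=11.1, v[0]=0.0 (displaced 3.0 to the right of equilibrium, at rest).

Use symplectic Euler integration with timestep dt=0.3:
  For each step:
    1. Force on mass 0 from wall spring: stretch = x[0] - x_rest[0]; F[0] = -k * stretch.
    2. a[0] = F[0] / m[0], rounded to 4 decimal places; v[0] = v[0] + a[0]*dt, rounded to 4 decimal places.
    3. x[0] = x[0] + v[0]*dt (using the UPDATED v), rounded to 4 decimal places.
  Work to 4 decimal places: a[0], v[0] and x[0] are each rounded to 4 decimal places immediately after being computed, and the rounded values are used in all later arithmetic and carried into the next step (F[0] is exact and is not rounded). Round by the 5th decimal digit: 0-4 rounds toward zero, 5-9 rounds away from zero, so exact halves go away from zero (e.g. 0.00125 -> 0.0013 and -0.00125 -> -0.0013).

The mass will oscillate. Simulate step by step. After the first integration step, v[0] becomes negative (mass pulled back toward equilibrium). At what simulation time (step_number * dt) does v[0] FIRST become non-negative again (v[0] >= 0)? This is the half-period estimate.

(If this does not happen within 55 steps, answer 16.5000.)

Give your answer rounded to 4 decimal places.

Step 0: x=[11.1000] v=[0.0000]
Step 1: x=[10.1654] v=[-3.1154]
Step 2: x=[8.5873] v=[-5.2603]
Step 3: x=[6.8574] v=[-5.7663]
Step 4: x=[5.5146] v=[-4.4759]
Step 5: x=[4.9773] v=[-1.7911]
Step 6: x=[5.4128] v=[1.4517]
First v>=0 after going negative at step 6, time=1.8000

Answer: 1.8000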